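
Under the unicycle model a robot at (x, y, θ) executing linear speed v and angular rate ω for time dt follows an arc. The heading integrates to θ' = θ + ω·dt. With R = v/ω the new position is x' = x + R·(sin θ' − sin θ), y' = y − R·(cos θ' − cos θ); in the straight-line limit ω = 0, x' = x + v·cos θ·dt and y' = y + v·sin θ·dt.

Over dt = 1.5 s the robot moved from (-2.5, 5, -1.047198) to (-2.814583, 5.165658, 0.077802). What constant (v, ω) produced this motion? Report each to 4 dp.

v = -0.2500, ω = 0.7500

Δθ = 0.077802 − -1.047198 = 1.125000
ω = Δθ/dt = 1.125000/1.5 = 0.7500
R = Δx/(sin θ' − sin θ) = -0.3333
v = R·ω = -0.3333·0.7500 = -0.2500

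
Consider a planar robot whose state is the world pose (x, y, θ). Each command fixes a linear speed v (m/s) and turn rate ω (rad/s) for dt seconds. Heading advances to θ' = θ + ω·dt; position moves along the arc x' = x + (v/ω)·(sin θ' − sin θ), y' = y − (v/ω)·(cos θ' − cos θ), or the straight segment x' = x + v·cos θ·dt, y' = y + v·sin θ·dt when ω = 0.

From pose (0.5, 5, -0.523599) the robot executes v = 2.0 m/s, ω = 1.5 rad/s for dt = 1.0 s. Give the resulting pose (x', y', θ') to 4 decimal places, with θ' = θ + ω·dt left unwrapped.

θ' = -0.5236 + 1.5·1.0 = 0.9764
R = v/ω = 2.0/1.5 = 1.3333
x' = 0.5 + 1.3333·(sin 0.9764 − sin -0.5236) = 2.2713
y' = 5 − 1.3333·(cos 0.9764 − cos -0.5236) = 5.4080

(2.2713, 5.4080, 0.9764)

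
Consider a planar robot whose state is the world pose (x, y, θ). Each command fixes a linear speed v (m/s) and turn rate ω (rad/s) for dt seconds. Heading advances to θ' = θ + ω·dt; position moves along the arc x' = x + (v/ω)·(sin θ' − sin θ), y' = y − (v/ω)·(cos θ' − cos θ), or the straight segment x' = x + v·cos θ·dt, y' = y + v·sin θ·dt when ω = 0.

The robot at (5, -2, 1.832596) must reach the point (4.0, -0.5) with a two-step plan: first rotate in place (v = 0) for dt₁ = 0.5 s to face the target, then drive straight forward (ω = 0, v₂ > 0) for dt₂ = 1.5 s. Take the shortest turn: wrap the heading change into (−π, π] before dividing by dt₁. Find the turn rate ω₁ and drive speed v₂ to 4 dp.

heading to target = atan2(-0.5−-2, 4−5) = 2.1588
Δθ = wrap(2.1588 − 1.8326) = 0.3262; ω₁ = Δθ/dt₁ = 0.6524
distance = √((4−5)² + (-0.5−-2)²) = 1.8028; v₂ = distance/dt₂ = 1.2019

ω₁ = 0.6524, v₂ = 1.2019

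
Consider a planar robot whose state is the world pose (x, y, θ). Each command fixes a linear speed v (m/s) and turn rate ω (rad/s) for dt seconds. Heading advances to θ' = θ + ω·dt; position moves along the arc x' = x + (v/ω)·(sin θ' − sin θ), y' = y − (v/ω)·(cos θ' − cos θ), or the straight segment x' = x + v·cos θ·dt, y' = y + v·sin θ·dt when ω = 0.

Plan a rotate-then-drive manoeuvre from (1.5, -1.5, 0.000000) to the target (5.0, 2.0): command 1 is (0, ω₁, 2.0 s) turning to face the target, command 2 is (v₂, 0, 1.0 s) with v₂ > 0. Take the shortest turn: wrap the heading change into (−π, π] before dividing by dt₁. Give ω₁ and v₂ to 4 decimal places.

heading to target = atan2(2−-1.5, 5−1.5) = 0.7854
Δθ = wrap(0.7854 − 0.0000) = 0.7854; ω₁ = Δθ/dt₁ = 0.3927
distance = √((5−1.5)² + (2−-1.5)²) = 4.9497; v₂ = distance/dt₂ = 4.9497

ω₁ = 0.3927, v₂ = 4.9497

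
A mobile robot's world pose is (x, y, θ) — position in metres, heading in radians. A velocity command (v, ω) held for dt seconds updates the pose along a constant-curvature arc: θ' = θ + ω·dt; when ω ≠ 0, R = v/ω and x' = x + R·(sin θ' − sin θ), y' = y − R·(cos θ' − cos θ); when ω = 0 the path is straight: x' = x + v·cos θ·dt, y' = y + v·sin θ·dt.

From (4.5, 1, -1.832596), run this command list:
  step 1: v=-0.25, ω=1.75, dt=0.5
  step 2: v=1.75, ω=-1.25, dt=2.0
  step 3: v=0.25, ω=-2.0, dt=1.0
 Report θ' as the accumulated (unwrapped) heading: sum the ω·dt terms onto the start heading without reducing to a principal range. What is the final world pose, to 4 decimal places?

(2.8458, -0.8136, -5.4576)

step 1: θ'=-0.9576 (R=-0.1429) → pose (4.4788, 1.1192, -0.9576)
step 2: θ'=-3.4576 (R=-1.4000) → pose (2.8988, -1.0172, -3.4576)
step 3: θ'=-5.4576 (R=-0.1250) → pose (2.8458, -0.8136, -5.4576)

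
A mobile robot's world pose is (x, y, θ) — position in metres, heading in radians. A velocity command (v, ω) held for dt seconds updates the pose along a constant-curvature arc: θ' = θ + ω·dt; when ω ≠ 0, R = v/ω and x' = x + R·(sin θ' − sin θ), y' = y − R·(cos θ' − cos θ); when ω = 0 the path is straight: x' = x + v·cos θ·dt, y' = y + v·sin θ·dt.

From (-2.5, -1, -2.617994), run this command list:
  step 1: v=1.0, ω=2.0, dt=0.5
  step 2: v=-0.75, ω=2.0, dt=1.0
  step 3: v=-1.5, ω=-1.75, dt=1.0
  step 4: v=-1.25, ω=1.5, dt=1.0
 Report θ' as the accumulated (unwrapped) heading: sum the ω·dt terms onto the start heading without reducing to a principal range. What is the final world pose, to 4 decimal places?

step 1: θ'=-1.6180 (R=0.5000) → pose (-2.7494, -1.4094, -1.6180)
step 2: θ'=0.3820 (R=-0.3750) → pose (-3.2638, -1.0438, 0.3820)
step 3: θ'=-1.3680 (R=0.8571) → pose (-4.4229, -0.4210, -1.3680)
step 4: θ'=0.1320 (R=-0.8333) → pose (-5.3489, 0.2372, 0.1320)

(-5.3489, 0.2372, 0.1320)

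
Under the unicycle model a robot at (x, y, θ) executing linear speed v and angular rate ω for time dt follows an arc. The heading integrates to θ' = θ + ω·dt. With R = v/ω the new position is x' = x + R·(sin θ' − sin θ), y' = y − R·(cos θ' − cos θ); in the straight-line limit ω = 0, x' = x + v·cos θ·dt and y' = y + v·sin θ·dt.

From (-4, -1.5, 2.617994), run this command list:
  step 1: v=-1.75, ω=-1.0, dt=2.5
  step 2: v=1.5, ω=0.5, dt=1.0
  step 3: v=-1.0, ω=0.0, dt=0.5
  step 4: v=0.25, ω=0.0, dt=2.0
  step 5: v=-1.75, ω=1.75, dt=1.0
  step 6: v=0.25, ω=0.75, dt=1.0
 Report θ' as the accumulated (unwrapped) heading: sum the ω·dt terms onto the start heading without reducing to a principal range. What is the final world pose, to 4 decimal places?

(-3.6283, -5.6550, 3.1180)

step 1: θ'=0.1180 (R=1.7500) → pose (-4.6690, -4.7534, 0.1180)
step 2: θ'=0.6180 (R=3.0000) → pose (-3.2839, -4.2194, 0.6180)
step 3: θ'=0.6180 (straight) → pose (-3.6915, -4.5091, 0.6180)
step 4: θ'=0.6180 (straight) → pose (-3.2839, -4.2194, 0.6180)
step 5: θ'=2.3680 (R=-1.0000) → pose (-3.4033, -5.7498, 2.3680)
step 6: θ'=3.1180 (R=0.3333) → pose (-3.6283, -5.6550, 3.1180)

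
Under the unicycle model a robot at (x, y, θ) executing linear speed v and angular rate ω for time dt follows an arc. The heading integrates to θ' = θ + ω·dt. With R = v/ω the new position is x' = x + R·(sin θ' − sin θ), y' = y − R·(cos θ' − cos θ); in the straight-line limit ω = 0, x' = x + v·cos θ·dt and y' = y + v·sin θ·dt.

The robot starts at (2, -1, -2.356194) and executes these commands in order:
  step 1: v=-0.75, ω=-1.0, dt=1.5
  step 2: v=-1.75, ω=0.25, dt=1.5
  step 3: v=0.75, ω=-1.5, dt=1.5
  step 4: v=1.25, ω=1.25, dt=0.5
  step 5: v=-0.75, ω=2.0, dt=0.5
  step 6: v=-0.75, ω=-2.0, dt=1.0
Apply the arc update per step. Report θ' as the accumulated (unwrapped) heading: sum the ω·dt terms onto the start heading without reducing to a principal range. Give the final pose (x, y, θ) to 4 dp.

step 1: θ'=-3.8562 (R=0.7500) → pose (3.0218, -0.9638, -3.8562)
step 2: θ'=-3.4812 (R=-7.0000) → pose (5.2773, -2.2765, -3.4812)
step 3: θ'=-5.7312 (R=-0.5000) → pose (5.1816, -1.3794, -5.7312)
step 4: θ'=-5.1062 (R=1.0000) → pose (5.5807, -0.9116, -5.1062)
step 5: θ'=-4.1062 (R=-0.3750) → pose (5.6188, -1.2691, -4.1062)
step 6: θ'=-6.1062 (R=0.3750) → pose (5.3766, -1.8519, -6.1062)

(5.3766, -1.8519, -6.1062)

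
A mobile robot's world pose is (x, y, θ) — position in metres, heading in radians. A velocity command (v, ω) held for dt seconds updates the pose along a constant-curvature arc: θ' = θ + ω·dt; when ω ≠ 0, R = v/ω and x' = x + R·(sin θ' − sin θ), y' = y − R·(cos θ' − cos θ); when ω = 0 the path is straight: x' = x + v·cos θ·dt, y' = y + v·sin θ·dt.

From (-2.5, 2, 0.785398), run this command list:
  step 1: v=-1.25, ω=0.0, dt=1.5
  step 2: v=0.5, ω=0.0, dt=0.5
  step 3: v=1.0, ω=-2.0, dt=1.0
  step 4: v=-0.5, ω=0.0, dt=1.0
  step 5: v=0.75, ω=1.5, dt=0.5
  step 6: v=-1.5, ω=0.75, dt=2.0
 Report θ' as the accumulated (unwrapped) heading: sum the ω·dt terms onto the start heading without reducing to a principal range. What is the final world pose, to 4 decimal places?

step 1: θ'=0.7854 (straight) → pose (-3.8258, 0.6742, 0.7854)
step 2: θ'=0.7854 (straight) → pose (-3.6490, 0.8510, 0.7854)
step 3: θ'=-1.2146 (R=-0.5000) → pose (-2.8269, 0.6718, -1.2146)
step 4: θ'=-1.2146 (straight) → pose (-3.0012, 1.1404, -1.2146)
step 5: θ'=-0.4646 (R=0.5000) → pose (-2.7567, 0.8677, -0.4646)
step 6: θ'=1.0354 (R=-2.0000) → pose (-5.3729, 0.1001, 1.0354)

(-5.3729, 0.1001, 1.0354)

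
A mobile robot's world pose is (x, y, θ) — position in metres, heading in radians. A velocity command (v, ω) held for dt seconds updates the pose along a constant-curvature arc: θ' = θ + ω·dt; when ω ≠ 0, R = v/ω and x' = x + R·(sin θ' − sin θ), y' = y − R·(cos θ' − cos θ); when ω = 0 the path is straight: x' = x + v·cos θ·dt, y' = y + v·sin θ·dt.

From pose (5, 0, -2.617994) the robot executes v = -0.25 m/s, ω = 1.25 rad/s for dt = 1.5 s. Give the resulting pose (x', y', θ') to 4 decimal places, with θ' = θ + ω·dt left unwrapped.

(5.0353, 0.3205, -0.7430)

θ' = -2.6180 + 1.25·1.5 = -0.7430
R = v/ω = -0.25/1.25 = -0.2000
x' = 5 + -0.2000·(sin -0.7430 − sin -2.6180) = 5.0353
y' = 0 − -0.2000·(cos -0.7430 − cos -2.6180) = 0.3205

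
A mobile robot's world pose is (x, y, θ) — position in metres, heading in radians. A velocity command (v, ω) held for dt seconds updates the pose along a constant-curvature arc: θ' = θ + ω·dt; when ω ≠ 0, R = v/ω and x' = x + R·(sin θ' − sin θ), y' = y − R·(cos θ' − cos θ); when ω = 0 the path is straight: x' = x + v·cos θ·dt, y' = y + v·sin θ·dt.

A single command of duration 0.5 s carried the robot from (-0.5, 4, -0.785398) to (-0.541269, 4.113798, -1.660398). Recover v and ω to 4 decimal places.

Δθ = -1.660398 − -0.785398 = -0.875000
ω = Δθ/dt = -0.875000/0.5 = -1.7500
R = −Δy/(cos θ' − cos θ) = 0.1429
v = R·ω = 0.1429·-1.7500 = -0.2500

v = -0.2500, ω = -1.7500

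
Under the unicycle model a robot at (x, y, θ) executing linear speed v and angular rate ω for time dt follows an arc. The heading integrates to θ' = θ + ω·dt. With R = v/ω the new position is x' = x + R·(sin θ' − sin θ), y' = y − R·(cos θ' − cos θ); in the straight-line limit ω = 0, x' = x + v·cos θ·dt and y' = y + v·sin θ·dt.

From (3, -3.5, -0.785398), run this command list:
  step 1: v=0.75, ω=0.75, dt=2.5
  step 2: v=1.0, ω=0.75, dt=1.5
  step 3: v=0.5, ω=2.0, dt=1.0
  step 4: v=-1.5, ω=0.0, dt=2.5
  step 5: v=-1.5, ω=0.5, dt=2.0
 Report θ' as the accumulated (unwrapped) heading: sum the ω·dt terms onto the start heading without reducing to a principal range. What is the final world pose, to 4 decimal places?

step 1: θ'=1.0896 (R=1.0000) → pose (4.5935, -3.2557, 1.0896)
step 2: θ'=2.2146 (R=1.3333) → pose (4.4780, -1.8383, 2.2146)
step 3: θ'=4.2146 (R=0.2500) → pose (4.0584, -1.8690, 4.2146)
step 4: θ'=4.2146 (straight) → pose (5.8490, 1.4259, 4.2146)
step 5: θ'=5.2146 (R=-3.0000) → pose (5.8426, 4.3025, 5.2146)

(5.8426, 4.3025, 5.2146)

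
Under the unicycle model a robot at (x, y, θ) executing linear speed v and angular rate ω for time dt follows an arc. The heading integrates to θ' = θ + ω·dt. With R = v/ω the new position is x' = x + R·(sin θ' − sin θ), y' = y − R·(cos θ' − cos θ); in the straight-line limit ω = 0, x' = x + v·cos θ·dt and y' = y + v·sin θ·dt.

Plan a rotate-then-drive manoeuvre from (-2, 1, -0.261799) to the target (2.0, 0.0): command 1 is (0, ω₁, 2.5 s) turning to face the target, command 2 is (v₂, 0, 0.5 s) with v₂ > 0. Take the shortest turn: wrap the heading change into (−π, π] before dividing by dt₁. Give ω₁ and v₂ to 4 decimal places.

ω₁ = 0.0067, v₂ = 8.2462

heading to target = atan2(0−1, 2−-2) = -0.2450
Δθ = wrap(-0.2450 − -0.2618) = 0.0168; ω₁ = Δθ/dt₁ = 0.0067
distance = √((2−-2)² + (0−1)²) = 4.1231; v₂ = distance/dt₂ = 8.2462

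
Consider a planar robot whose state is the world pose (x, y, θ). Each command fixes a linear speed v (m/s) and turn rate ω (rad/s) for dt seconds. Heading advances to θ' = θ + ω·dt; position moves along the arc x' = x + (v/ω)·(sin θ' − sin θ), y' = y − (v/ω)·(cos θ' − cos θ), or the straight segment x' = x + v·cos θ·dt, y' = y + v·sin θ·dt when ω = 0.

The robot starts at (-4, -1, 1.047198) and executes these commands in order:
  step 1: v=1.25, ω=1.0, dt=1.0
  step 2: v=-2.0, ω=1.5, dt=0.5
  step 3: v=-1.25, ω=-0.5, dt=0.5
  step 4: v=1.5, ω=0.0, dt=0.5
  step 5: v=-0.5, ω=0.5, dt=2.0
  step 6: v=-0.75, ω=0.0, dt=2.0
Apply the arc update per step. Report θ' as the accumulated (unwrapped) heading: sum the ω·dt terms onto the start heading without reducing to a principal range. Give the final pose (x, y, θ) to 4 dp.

step 1: θ'=2.0472 (R=1.2500) → pose (-3.9717, 0.1982, 2.0472)
step 2: θ'=2.7972 (R=-1.3333) → pose (-3.2370, -0.4454, 2.7972)
step 3: θ'=2.5472 (R=2.5000) → pose (-2.6811, -0.7273, 2.5472)
step 4: θ'=2.5472 (straight) → pose (-3.3024, -0.3073, 2.5472)
step 5: θ'=3.5472 (R=-1.0000) → pose (-2.3479, -0.3977, 3.5472)
step 6: θ'=3.5472 (straight) → pose (-0.9696, 0.1941, 3.5472)

(-0.9696, 0.1941, 3.5472)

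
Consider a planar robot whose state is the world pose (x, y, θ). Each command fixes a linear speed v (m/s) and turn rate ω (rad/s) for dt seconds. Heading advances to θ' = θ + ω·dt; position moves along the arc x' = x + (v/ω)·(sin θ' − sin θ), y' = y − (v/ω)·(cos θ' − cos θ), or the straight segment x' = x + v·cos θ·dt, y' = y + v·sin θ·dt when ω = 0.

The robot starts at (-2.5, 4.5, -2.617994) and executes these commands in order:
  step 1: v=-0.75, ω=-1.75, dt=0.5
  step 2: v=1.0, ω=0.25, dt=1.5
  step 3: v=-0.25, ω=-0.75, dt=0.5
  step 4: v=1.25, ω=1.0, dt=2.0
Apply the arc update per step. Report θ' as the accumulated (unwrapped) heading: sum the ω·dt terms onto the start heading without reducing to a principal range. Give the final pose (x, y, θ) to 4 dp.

step 1: θ'=-3.4930 (R=0.4286) → pose (-2.1382, 4.5312, -3.4930)
step 2: θ'=-3.1180 (R=4.0000) → pose (-3.6094, 4.7745, -3.1180)
step 3: θ'=-3.4930 (R=0.3333) → pose (-3.4868, 4.7543, -3.4930)
step 4: θ'=-1.4930 (R=1.2500) → pose (-5.1633, 3.4835, -1.4930)

(-5.1633, 3.4835, -1.4930)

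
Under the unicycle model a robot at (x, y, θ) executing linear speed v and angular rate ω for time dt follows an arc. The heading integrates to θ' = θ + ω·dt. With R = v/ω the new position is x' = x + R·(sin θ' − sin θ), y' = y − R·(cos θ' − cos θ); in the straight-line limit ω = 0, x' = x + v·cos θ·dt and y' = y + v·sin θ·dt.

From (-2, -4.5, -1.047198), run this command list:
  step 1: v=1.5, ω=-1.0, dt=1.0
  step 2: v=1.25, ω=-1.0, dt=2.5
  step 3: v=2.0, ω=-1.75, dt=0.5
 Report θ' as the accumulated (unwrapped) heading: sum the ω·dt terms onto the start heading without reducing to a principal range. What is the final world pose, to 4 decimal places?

step 1: θ'=-2.0472 (R=-1.5000) → pose (-1.9661, -5.9379, -2.0472)
step 2: θ'=-4.5472 (R=-1.2500) → pose (-4.3099, -5.5702, -4.5472)
step 3: θ'=-5.4222 (R=-1.1429) → pose (-4.0494, -4.6375, -5.4222)

(-4.0494, -4.6375, -5.4222)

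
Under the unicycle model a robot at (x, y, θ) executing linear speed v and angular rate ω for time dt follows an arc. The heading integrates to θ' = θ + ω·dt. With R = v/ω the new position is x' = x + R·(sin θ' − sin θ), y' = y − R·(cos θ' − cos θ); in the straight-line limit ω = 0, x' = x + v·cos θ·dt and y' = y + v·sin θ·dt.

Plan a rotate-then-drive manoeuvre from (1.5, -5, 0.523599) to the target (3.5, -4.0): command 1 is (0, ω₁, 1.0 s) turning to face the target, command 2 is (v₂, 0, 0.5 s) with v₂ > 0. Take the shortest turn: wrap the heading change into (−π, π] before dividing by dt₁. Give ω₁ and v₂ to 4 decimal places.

heading to target = atan2(-4−-5, 3.5−1.5) = 0.4636
Δθ = wrap(0.4636 − 0.5236) = -0.0600; ω₁ = Δθ/dt₁ = -0.0600
distance = √((3.5−1.5)² + (-4−-5)²) = 2.2361; v₂ = distance/dt₂ = 4.4721

ω₁ = -0.0600, v₂ = 4.4721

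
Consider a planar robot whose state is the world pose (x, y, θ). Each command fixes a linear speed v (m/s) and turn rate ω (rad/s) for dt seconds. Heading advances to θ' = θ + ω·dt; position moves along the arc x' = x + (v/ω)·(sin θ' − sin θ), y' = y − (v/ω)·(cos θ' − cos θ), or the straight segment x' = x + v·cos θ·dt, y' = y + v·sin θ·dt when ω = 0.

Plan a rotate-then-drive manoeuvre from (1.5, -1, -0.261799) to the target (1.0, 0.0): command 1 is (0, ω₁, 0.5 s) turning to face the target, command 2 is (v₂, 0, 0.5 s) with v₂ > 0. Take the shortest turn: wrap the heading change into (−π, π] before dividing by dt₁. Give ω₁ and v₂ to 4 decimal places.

heading to target = atan2(0−-1, 1−1.5) = 2.0344
Δθ = wrap(2.0344 − -0.2618) = 2.2962; ω₁ = Δθ/dt₁ = 4.5925
distance = √((1−1.5)² + (0−-1)²) = 1.1180; v₂ = distance/dt₂ = 2.2361

ω₁ = 4.5925, v₂ = 2.2361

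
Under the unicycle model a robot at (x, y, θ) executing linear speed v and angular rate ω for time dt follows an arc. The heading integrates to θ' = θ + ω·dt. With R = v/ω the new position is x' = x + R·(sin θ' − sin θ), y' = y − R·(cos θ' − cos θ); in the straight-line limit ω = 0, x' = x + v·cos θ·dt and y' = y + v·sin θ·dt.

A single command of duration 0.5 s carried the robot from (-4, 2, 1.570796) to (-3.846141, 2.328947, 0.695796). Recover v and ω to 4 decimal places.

v = 0.7500, ω = -1.7500

Δθ = 0.695796 − 1.570796 = -0.875000
ω = Δθ/dt = -0.875000/0.5 = -1.7500
R = −Δy/(cos θ' − cos θ) = -0.4286
v = R·ω = -0.4286·-1.7500 = 0.7500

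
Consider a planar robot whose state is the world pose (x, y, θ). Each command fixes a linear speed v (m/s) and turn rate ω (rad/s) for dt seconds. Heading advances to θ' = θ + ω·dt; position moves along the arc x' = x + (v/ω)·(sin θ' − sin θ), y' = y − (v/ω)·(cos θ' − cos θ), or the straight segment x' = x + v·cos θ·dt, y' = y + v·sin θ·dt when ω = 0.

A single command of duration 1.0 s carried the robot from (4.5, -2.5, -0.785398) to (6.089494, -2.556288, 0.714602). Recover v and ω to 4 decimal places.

v = 1.7500, ω = 1.5000

Δθ = 0.714602 − -0.785398 = 1.500000
ω = Δθ/dt = 1.500000/1.0 = 1.5000
R = Δx/(sin θ' − sin θ) = 1.1667
v = R·ω = 1.1667·1.5000 = 1.7500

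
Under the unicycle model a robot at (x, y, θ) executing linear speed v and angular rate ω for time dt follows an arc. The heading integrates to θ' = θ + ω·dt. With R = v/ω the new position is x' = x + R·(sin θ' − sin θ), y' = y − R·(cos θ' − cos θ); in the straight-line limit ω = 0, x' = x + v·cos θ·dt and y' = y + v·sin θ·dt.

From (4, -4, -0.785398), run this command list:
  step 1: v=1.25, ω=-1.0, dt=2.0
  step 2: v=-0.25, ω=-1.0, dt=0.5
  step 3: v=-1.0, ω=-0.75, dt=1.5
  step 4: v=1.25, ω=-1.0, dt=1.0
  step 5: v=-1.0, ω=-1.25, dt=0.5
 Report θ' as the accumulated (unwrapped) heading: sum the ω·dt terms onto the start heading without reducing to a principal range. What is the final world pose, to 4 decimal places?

(4.5760, -6.0516, -6.0354)

step 1: θ'=-2.7854 (R=-1.2500) → pose (3.5520, -6.0554, -2.7854)
step 2: θ'=-3.2854 (R=0.2500) → pose (3.6750, -6.0423, -3.2854)
step 3: θ'=-4.4104 (R=1.3333) → pose (4.7569, -6.9653, -4.4104)
step 4: θ'=-5.4104 (R=-1.2500) → pose (4.9927, -5.7902, -5.4104)
step 5: θ'=-6.0354 (R=0.8000) → pose (4.5760, -6.0516, -6.0354)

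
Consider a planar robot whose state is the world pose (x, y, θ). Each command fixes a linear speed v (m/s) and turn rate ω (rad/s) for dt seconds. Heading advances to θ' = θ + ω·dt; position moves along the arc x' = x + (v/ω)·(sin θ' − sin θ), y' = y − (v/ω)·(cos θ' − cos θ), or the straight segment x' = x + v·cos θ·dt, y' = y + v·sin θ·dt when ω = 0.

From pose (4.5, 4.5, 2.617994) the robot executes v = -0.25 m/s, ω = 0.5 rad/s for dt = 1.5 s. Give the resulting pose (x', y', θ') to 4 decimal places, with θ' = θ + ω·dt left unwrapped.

(4.8622, 4.4458, 3.3680)

θ' = 2.6180 + 0.5·1.5 = 3.3680
R = v/ω = -0.25/0.5 = -0.5000
x' = 4.5 + -0.5000·(sin 3.3680 − sin 2.6180) = 4.8622
y' = 4.5 − -0.5000·(cos 3.3680 − cos 2.6180) = 4.4458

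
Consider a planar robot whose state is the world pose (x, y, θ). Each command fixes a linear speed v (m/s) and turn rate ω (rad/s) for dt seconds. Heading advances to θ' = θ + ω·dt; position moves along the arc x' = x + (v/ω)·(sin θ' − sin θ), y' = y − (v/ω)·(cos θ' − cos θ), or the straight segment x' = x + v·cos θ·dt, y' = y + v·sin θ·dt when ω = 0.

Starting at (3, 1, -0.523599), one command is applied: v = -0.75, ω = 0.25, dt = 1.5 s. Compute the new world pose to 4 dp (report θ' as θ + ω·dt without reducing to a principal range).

θ' = -0.5236 + 0.25·1.5 = -0.1486
R = v/ω = -0.75/0.25 = -3.0000
x' = 3 + -3.0000·(sin -0.1486 − sin -0.5236) = 1.9442
y' = 1 − -3.0000·(cos -0.1486 − cos -0.5236) = 1.3689

(1.9442, 1.3689, -0.1486)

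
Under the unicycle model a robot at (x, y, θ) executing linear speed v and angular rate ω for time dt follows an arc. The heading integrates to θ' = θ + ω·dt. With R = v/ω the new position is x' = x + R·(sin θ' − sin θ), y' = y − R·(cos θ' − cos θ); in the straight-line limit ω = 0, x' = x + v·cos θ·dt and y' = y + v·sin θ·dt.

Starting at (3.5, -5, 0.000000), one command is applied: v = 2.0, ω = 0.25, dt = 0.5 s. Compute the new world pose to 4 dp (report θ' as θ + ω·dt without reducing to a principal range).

(4.4974, -4.9376, 0.1250)

θ' = 0.0000 + 0.25·0.5 = 0.1250
R = v/ω = 2.0/0.25 = 8.0000
x' = 3.5 + 8.0000·(sin 0.1250 − sin 0.0000) = 4.4974
y' = -5 − 8.0000·(cos 0.1250 − cos 0.0000) = -4.9376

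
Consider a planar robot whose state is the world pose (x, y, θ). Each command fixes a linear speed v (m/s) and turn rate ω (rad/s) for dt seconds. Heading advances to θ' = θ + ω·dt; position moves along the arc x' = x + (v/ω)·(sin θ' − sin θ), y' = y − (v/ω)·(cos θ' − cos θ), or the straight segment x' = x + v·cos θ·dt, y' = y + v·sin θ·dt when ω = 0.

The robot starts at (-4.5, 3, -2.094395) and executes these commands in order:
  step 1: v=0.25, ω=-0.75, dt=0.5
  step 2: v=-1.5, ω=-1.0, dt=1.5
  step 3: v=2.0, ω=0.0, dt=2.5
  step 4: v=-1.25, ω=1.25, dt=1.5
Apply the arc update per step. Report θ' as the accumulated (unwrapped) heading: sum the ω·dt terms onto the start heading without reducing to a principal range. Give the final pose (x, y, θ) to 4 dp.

(-4.3224, 6.6056, -2.0944)

step 1: θ'=-2.4694 (R=-0.3333) → pose (-4.5811, 2.9058, -2.4694)
step 2: θ'=-3.9694 (R=1.5000) → pose (-2.5424, 2.7469, -3.9694)
step 3: θ'=-3.9694 (straight) → pose (-5.9249, 6.4291, -3.9694)
step 4: θ'=-2.0944 (R=-1.0000) → pose (-4.3224, 6.6056, -2.0944)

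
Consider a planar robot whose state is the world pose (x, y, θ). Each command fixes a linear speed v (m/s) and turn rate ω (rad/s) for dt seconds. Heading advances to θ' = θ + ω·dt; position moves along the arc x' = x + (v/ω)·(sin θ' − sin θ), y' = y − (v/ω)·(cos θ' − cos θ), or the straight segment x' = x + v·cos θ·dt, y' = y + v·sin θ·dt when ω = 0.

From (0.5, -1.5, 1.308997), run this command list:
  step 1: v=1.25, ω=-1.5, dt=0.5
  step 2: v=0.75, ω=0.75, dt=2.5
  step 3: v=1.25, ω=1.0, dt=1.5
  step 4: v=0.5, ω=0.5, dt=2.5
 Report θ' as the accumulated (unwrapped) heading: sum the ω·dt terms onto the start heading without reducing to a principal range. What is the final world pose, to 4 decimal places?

step 1: θ'=0.5590 (R=-0.8333) → pose (0.8630, -1.0092, 0.5590)
step 2: θ'=2.4340 (R=1.0000) → pose (0.9827, 0.5985, 2.4340)
step 3: θ'=3.9340 (R=1.2500) → pose (-0.7199, 0.5263, 3.9340)
step 4: θ'=5.1840 (R=1.0000) → pose (-0.8987, -0.6302, 5.1840)

(-0.8987, -0.6302, 5.1840)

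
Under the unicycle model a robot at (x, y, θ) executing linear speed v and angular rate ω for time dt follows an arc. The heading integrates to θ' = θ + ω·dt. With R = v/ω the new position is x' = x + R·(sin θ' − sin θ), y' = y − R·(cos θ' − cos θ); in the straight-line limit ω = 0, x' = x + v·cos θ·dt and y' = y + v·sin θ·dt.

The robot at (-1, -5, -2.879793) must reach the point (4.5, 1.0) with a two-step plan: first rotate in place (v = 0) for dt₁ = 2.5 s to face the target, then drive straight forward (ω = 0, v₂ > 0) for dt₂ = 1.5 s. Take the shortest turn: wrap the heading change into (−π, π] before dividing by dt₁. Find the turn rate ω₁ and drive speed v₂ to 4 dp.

heading to target = atan2(1−-5, 4.5−-1) = 0.8288
Δθ = wrap(0.8288 − -2.8798) = -2.5745; ω₁ = Δθ/dt₁ = -1.0298
distance = √((4.5−-1)² + (1−-5)²) = 8.1394; v₂ = distance/dt₂ = 5.4263

ω₁ = -1.0298, v₂ = 5.4263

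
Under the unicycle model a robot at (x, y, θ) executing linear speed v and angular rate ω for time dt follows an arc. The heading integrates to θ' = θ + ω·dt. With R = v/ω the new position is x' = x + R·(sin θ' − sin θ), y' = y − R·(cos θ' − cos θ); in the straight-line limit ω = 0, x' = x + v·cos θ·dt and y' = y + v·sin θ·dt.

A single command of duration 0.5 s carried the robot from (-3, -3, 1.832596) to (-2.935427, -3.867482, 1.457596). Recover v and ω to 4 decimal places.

Δθ = 1.457596 − 1.832596 = -0.375000
ω = Δθ/dt = -0.375000/0.5 = -0.7500
R = −Δy/(cos θ' − cos θ) = 2.3333
v = R·ω = 2.3333·-0.7500 = -1.7500

v = -1.7500, ω = -0.7500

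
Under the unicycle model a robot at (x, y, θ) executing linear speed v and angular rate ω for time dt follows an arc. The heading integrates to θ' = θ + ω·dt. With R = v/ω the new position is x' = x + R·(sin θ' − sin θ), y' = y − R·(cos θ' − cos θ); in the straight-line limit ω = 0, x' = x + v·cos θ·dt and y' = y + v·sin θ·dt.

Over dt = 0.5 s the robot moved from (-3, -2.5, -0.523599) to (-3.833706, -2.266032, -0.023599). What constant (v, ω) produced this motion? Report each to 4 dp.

Δθ = -0.023599 − -0.523599 = 0.500000
ω = Δθ/dt = 0.500000/0.5 = 1.0000
R = Δx/(sin θ' − sin θ) = -1.7500
v = R·ω = -1.7500·1.0000 = -1.7500

v = -1.7500, ω = 1.0000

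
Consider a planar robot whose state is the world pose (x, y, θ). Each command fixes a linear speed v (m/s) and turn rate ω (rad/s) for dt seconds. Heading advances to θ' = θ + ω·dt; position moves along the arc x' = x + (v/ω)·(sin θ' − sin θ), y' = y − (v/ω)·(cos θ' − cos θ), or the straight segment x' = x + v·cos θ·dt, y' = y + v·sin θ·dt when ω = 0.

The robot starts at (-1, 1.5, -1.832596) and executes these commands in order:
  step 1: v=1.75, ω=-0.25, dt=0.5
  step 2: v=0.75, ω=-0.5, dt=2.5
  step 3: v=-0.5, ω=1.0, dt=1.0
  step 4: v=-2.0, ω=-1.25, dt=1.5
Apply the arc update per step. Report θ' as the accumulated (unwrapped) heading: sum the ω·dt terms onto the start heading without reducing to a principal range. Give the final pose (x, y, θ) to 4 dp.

(0.2477, -0.0672, -4.0826)

step 1: θ'=-1.9576 (R=-7.0000) → pose (-1.2786, 0.6712, -1.9576)
step 2: θ'=-3.2076 (R=-1.5000) → pose (-2.7667, -0.2597, -3.2076)
step 3: θ'=-2.2076 (R=-0.5000) → pose (-2.3318, -0.0581, -2.2076)
step 4: θ'=-4.0826 (R=1.6000) → pose (0.2477, -0.0672, -4.0826)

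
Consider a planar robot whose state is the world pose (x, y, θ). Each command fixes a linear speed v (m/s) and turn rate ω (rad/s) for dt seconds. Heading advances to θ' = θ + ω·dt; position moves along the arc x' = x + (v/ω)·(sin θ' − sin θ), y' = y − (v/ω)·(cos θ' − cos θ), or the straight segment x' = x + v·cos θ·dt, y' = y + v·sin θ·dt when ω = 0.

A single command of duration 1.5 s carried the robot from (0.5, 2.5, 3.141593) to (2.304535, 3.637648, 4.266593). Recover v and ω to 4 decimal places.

Δθ = 4.266593 − 3.141593 = 1.125000
ω = Δθ/dt = 1.125000/1.5 = 0.7500
R = Δx/(sin θ' − sin θ) = -2.0000
v = R·ω = -2.0000·0.7500 = -1.5000

v = -1.5000, ω = 0.7500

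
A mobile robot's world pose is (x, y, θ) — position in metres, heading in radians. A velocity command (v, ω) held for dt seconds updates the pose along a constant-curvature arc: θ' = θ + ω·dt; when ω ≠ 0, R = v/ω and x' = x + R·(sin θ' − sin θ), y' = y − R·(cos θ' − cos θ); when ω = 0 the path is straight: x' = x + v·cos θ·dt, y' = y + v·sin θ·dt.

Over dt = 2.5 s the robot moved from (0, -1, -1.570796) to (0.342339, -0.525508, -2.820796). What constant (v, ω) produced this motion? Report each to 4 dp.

v = -0.2500, ω = -0.5000

Δθ = -2.820796 − -1.570796 = -1.250000
ω = Δθ/dt = -1.250000/2.5 = -0.5000
R = −Δy/(cos θ' − cos θ) = 0.5000
v = R·ω = 0.5000·-0.5000 = -0.2500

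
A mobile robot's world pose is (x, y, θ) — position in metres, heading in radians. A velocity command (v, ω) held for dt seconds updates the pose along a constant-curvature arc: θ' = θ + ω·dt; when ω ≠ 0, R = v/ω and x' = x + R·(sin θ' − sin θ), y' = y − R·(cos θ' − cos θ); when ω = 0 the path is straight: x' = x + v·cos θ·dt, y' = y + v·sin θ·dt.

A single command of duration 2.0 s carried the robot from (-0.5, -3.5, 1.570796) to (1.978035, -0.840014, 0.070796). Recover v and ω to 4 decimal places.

Δθ = 0.070796 − 1.570796 = -1.500000
ω = Δθ/dt = -1.500000/2.0 = -0.7500
R = −Δy/(cos θ' − cos θ) = -2.6667
v = R·ω = -2.6667·-0.7500 = 2.0000

v = 2.0000, ω = -0.7500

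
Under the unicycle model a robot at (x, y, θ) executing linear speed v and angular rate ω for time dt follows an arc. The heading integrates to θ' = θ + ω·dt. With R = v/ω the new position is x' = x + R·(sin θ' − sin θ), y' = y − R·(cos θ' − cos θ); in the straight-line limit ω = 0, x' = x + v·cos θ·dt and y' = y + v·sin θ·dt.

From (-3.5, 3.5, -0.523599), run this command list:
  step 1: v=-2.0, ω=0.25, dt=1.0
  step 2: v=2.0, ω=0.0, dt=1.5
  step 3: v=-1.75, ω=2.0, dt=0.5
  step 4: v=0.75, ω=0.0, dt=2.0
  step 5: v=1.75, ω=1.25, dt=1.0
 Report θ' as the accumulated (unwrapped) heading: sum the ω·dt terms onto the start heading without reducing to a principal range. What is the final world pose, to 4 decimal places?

(-1.7897, 5.8706, 1.9764)

step 1: θ'=-0.2736 (R=-8.0000) → pose (-5.3384, 4.2742, -0.2736)
step 2: θ'=-0.2736 (straight) → pose (-2.4500, 3.4636, -0.2736)
step 3: θ'=0.7264 (R=-0.8750) → pose (-3.2676, 3.2753, 0.7264)
step 4: θ'=0.7264 (straight) → pose (-2.1462, 4.2716, 0.7264)
step 5: θ'=1.9764 (R=1.4000) → pose (-1.7897, 5.8706, 1.9764)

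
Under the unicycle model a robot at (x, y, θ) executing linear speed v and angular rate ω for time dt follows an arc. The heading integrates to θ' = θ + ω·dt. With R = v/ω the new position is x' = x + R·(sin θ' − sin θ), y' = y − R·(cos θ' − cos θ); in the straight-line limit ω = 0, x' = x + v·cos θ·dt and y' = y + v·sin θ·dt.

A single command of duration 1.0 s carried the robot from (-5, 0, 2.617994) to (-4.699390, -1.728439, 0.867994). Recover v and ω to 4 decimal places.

v = -2.0000, ω = -1.7500

Δθ = 0.867994 − 2.617994 = -1.750000
ω = Δθ/dt = -1.750000/1.0 = -1.7500
R = −Δy/(cos θ' − cos θ) = 1.1429
v = R·ω = 1.1429·-1.7500 = -2.0000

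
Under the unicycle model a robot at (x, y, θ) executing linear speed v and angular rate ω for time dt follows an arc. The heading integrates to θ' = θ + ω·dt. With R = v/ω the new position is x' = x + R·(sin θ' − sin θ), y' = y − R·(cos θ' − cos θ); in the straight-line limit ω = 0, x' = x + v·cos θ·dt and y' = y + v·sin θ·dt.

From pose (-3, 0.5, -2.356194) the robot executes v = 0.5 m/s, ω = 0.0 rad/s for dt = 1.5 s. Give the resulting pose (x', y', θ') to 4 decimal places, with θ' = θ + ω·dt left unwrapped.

θ' = -2.3562 + 0.0·1.5 = -2.3562
ω = 0 → straight: x' = -3 + 0.5·cos(-2.3562)·1.5 = -3.5303
y' = 0.5 + 0.5·sin(-2.3562)·1.5 = -0.0303

(-3.5303, -0.0303, -2.3562)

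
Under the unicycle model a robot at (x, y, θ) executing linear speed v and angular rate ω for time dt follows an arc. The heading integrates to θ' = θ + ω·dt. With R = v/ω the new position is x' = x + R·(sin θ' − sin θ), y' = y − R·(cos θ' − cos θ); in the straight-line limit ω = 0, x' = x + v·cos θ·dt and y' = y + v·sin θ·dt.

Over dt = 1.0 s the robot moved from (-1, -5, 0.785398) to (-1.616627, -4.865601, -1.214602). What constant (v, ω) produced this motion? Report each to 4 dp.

v = -0.7500, ω = -2.0000

Δθ = -1.214602 − 0.785398 = -2.000000
ω = Δθ/dt = -2.000000/1.0 = -2.0000
R = Δx/(sin θ' − sin θ) = 0.3750
v = R·ω = 0.3750·-2.0000 = -0.7500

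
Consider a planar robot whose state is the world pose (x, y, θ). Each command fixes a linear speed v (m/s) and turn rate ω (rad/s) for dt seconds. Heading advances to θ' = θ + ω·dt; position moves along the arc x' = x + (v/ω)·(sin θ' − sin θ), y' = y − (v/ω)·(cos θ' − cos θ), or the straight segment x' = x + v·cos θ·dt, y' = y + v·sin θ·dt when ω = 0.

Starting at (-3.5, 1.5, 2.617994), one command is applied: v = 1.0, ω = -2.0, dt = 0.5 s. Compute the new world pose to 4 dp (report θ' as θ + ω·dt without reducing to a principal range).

θ' = 2.6180 + -2.0·0.5 = 1.6180
R = v/ω = 1.0/-2.0 = -0.5000
x' = -3.5 + -0.5000·(sin 1.6180 − sin 2.6180) = -3.7494
y' = 1.5 − -0.5000·(cos 1.6180 − cos 2.6180) = 1.9094

(-3.7494, 1.9094, 1.6180)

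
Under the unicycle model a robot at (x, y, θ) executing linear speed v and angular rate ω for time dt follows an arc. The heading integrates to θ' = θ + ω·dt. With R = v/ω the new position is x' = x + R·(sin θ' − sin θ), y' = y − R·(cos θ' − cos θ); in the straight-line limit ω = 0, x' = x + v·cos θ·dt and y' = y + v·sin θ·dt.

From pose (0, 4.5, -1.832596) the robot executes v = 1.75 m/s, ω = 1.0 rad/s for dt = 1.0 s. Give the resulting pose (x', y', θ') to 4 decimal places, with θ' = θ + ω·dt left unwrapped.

θ' = -1.8326 + 1.0·1.0 = -0.8326
R = v/ω = 1.75/1.0 = 1.7500
x' = 0 + 1.7500·(sin -0.8326 − sin -1.8326) = 0.3959
y' = 4.5 − 1.7500·(cos -0.8326 − cos -1.8326) = 2.8694

(0.3959, 2.8694, -0.8326)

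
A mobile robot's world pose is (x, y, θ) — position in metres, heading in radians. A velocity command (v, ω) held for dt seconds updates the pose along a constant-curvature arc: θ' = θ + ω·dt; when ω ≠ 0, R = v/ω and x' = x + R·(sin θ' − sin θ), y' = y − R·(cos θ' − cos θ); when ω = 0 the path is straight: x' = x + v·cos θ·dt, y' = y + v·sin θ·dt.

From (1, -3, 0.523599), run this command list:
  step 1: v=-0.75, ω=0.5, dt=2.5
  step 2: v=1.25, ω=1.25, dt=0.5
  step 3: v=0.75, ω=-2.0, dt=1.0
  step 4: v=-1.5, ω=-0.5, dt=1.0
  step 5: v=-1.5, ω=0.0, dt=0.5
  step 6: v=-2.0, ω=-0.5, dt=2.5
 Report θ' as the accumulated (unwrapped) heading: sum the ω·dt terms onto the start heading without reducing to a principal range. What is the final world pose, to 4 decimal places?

(-5.6276, -0.4793, -1.3514)

step 1: θ'=1.7736 (R=-1.5000) → pose (0.2807, -4.6012, 1.7736)
step 2: θ'=2.3986 (R=1.0000) → pose (-0.0223, -4.0661, 2.3986)
step 3: θ'=0.3986 (R=-0.3750) → pose (0.0859, -3.4444, 0.3986)
step 4: θ'=-0.1014 (R=3.0000) → pose (-1.3822, -3.6641, -0.1014)
step 5: θ'=-0.1014 (straight) → pose (-2.1283, -3.5882, -0.1014)
step 6: θ'=-1.3514 (R=4.0000) → pose (-5.6276, -0.4793, -1.3514)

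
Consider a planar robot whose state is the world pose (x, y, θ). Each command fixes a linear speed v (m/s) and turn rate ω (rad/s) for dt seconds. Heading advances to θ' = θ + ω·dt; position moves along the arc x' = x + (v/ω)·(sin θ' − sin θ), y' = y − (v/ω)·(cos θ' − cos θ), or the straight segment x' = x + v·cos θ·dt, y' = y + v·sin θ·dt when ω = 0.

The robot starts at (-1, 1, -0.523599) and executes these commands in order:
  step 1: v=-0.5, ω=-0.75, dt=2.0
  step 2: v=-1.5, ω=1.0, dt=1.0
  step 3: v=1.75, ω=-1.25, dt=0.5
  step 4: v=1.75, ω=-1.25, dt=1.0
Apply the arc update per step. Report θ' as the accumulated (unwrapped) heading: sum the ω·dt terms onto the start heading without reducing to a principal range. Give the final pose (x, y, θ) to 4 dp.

step 1: θ'=-2.0236 (R=0.6667) → pose (-1.2661, 1.8690, -2.0236)
step 2: θ'=-1.0236 (R=-1.5000) → pose (-1.3340, 3.3057, -1.0236)
step 3: θ'=-1.6486 (R=-1.4000) → pose (-1.1338, 2.4685, -1.6486)
step 4: θ'=-2.8986 (R=-1.4000) → pose (-2.1927, 1.2184, -2.8986)

(-2.1927, 1.2184, -2.8986)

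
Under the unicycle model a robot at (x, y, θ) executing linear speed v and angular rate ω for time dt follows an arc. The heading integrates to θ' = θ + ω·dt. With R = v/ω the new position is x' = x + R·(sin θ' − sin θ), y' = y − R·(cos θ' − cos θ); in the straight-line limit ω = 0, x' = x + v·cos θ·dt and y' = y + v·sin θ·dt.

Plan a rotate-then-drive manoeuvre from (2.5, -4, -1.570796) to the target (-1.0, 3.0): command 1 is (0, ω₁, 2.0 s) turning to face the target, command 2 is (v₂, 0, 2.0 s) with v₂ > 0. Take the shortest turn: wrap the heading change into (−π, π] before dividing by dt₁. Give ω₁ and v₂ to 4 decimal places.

ω₁ = -1.3390, v₂ = 3.9131

heading to target = atan2(3−-4, -1−2.5) = 2.0344
Δθ = wrap(2.0344 − -1.5708) = -2.6779; ω₁ = Δθ/dt₁ = -1.3390
distance = √((-1−2.5)² + (3−-4)²) = 7.8262; v₂ = distance/dt₂ = 3.9131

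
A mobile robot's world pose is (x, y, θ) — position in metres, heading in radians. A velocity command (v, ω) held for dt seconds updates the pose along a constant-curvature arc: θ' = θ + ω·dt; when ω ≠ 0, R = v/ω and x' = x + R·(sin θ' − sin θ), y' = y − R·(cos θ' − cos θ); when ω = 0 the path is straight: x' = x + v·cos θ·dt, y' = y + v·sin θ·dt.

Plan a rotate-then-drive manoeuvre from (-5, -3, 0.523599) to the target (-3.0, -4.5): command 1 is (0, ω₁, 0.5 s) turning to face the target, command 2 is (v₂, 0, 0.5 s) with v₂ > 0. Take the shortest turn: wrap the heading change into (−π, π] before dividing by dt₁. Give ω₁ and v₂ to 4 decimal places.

heading to target = atan2(-4.5−-3, -3−-5) = -0.6435
Δθ = wrap(-0.6435 − 0.5236) = -1.1671; ω₁ = Δθ/dt₁ = -2.3342
distance = √((-3−-5)² + (-4.5−-3)²) = 2.5000; v₂ = distance/dt₂ = 5.0000

ω₁ = -2.3342, v₂ = 5.0000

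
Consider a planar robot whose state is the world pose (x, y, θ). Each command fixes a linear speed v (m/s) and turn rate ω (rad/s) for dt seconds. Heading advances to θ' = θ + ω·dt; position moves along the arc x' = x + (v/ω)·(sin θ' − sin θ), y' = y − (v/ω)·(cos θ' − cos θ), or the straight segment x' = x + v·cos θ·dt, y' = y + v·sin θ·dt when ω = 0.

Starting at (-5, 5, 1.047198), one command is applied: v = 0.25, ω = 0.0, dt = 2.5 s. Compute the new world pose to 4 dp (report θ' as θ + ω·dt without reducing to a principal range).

θ' = 1.0472 + 0.0·2.5 = 1.0472
ω = 0 → straight: x' = -5 + 0.25·cos(1.0472)·2.5 = -4.6875
y' = 5 + 0.25·sin(1.0472)·2.5 = 5.5413

(-4.6875, 5.5413, 1.0472)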